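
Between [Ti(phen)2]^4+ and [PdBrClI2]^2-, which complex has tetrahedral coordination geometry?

[Ti(phen)2]^4+

For [Ti(phen)2]^4+: Summing ligand charges against the +4 overall charge gives an oxidation state of +4 for titanium. Ti sits in group 4, so the d-electron count is 4 − 4 = 0. A d⁰ ion has no crystal-field stabilisation preference between square planar and tetrahedral, so four ligands adopt the sterically favoured tetrahedral geometry. → tetrahedral.
For [PdBrClI2]^2-: Each bromide is −1; each chloride is −1; each iodide is −1; balancing the −2 overall charge requires Pd(II). Palladium is a group-10 element; Pd(II) is therefore d⁸. A 4d d⁸ ion has a large crystal-field splitting; square planar leaves the high-energy d_{x²−y²} orbital empty and maximises CFSE. → square planar.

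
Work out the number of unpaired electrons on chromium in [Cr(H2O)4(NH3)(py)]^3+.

Water is neutral; ammonia is neutral; pyridine is neutral; balancing the +3 overall charge requires Cr(III).
Cr sits in group 6, so the d-electron count is 6 − 3 = 3.
In an octahedral field the d³ configuration is t₂g³e_g⁰ (only one arrangement possible), giving 3 unpaired electrons.

3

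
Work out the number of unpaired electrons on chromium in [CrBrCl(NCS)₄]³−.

3

Each bromide is −1; each chloride is −1; each isothiocyanate is −1; balancing the −3 overall charge requires Cr(III).
Cr sits in group 6, so the d-electron count is 6 − 3 = 3.
In an octahedral field the d³ configuration is t₂g³e_g⁰ (only one arrangement possible), giving 3 unpaired electrons.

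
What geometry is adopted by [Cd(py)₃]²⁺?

Pyridine is neutral; balancing the +2 overall charge requires Cd(II).
Cd sits in group 12, so the d-electron count is 12 − 2 = 10.
Coordination number: 3.
Three ligands around a d¹⁰ centre minimise repulsion in a trigonal-planar arrangement.

trigonal planar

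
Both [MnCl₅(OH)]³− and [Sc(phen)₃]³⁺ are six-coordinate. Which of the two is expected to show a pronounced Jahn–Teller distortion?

[MnCl₅(OH)]³−: Ligand charges: each chloride is −1; each hydroxide is −1. With an overall charge of −3 the manganese centre must be in the +3 oxidation state. Mn sits in group 7, so the d-electron count is 7 − 3 = 4. Chloride and hydroxide are weak-field ligands for a first-row metal, so the complex is high-spin. The t₂g³e_g¹ (high-spin) configuration has an unevenly filled e_g set; the Jahn–Teller theorem predicts a tetragonal distortion (typically axial elongation) to lift the degeneracy.
[Sc(phen)₃]³⁺: Summing ligand charges against the +3 overall charge gives an oxidation state of +3 for scandium. Group 3 minus oxidation state 3 gives a d⁰ configuration. The d⁰ configuration leaves the e_g set evenly filled (or empty) — no strong Jahn–Teller driving force.

[MnCl₅(OH)]³−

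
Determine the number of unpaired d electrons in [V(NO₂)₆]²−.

1 unpaired electron

Ligand charges: each nitro (N-bound nitrite) is −1. With an overall charge of −2 the vanadium centre must be in the +4 oxidation state.
Vanadium is a group-5 element; V(IV) is therefore d¹.
In an octahedral field the d¹ configuration is t₂g¹e_g⁰ (only one arrangement possible), giving 1 unpaired electron.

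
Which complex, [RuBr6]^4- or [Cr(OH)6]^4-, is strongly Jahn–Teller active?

[RuBr6]^4-: Each bromide is −1; balancing the −4 overall charge requires Ru(II). Group 8 minus oxidation state 2 gives a d⁶ configuration. A 4d ion has a large Δₒ and is invariably low-spin. The d⁶ configuration leaves the e_g set evenly filled (or empty) — no strong Jahn–Teller driving force.
[Cr(OH)6]^4-: Each hydroxide is −1; balancing the −4 overall charge requires Cr(II). Chromium is a group-6 element; Cr(II) is therefore d⁴. Hydroxide is a weak-field ligand for a first-row metal, so the complex is high-spin. The t₂g³e_g¹ (high-spin) configuration has an unevenly filled e_g set; the Jahn–Teller theorem predicts a tetragonal distortion (typically axial elongation) to lift the degeneracy.

[Cr(OH)6]^4-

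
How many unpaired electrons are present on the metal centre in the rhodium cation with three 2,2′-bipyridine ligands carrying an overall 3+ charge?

0 unpaired electrons

2,2′-bipyridine is neutral; balancing the +3 overall charge requires Rh(III).
Rhodium is a group-9 element; Rh(III) is therefore d⁶.
Counting donor atoms: 3×2,2′-bipyridine (bidentate) → 6 donors. Coordination number = 6.
The spin state decides the count: a 4d ion has a large Δₒ and is invariably low-spin.
An octahedral low-spin d⁶ ion is t₂g⁶e_g⁰, giving 0 unpaired electrons.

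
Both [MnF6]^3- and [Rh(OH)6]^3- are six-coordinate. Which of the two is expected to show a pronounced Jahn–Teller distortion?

[MnF6]^3-: Summing ligand charges against the −3 overall charge gives an oxidation state of +3 for manganese. Mn sits in group 7, so the d-electron count is 7 − 3 = 4. Fluoride is a weak-field ligand for a first-row metal, so the complex is high-spin. The t₂g³e_g¹ (high-spin) configuration has an unevenly filled e_g set; the Jahn–Teller theorem predicts a tetragonal distortion (typically axial elongation) to lift the degeneracy.
[Rh(OH)6]^3-: Each hydroxide is −1; balancing the −3 overall charge requires Rh(III). Group 9 minus oxidation state 3 gives a d⁶ configuration. A 4d ion has a large Δₒ and is invariably low-spin. The d⁶ configuration leaves the e_g set evenly filled (or empty) — no strong Jahn–Teller driving force.

[MnF6]^3-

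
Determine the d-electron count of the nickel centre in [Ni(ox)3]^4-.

d⁸

Ligand charges: each oxalate is −2. With an overall charge of −4 the nickel centre must be in the +2 oxidation state.
Nickel is a group-10 element; Ni(II) is therefore d⁸.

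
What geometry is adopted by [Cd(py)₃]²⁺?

trigonal planar

Pyridine is neutral; balancing the +2 overall charge requires Cd(II).
Cd sits in group 12, so the d-electron count is 12 − 2 = 10.
With 3 monodentate ligands the coordination number is 3.
Three ligands around a d¹⁰ centre minimise repulsion in a trigonal-planar arrangement.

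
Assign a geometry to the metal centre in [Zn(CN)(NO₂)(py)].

trigonal planar

Ligand charges: each cyanide is −1; each nitro (N-bound nitrite) is −1; pyridine is neutral. With an overall charge of 0 the zinc centre must be in the +2 oxidation state.
Group 12 minus oxidation state 2 gives a d¹⁰ configuration.
Coordination number: 3.
Three ligands around a d¹⁰ centre minimise repulsion in a trigonal-planar arrangement.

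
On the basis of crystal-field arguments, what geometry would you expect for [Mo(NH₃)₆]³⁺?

octahedral

Summing ligand charges against the +3 overall charge gives an oxidation state of +3 for molybdenum.
Group 6 minus oxidation state 3 gives a d³ configuration.
Coordination number: 6.
Six donors around a single metal centre give an octahedral coordination sphere.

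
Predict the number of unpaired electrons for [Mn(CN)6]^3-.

2

Each cyanide is −1; balancing the −3 overall charge requires Mn(III).
Manganese is a group-7 element; Mn(III) is therefore d⁴.
The spin state decides the count: Cyanide is a strong-field ligand (high in the spectrochemical series) for a first-row metal, so the complex is low-spin.
An octahedral low-spin d⁴ ion is t₂g⁴e_g⁰, giving 2 unpaired electrons.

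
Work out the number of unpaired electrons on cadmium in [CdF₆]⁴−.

Each fluoride is −1; balancing the −4 overall charge requires Cd(II).
Cd sits in group 12, so the d-electron count is 12 − 2 = 10.
In an octahedral field the d¹⁰ configuration is t₂g⁶e_g⁴, giving 0 unpaired electrons.

0 unpaired electrons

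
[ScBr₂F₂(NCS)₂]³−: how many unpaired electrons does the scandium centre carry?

0 unpaired electrons

Summing ligand charges against the −3 overall charge gives an oxidation state of +3 for scandium.
Group 3 minus oxidation state 3 gives a d⁰ configuration.
In an octahedral field the d⁰ configuration is t₂g⁰e_g⁰, giving 0 unpaired electrons.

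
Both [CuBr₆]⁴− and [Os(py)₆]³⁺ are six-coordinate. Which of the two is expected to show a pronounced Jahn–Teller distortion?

[CuBr₆]⁴−

[CuBr₆]⁴−: Summing ligand charges against the −4 overall charge gives an oxidation state of +2 for copper. Cu sits in group 11, so the d-electron count is 11 − 2 = 9. The t₂g⁶e_g³ configuration has an unevenly filled e_g set; the Jahn–Teller theorem predicts a tetragonal distortion (typically axial elongation) to lift the degeneracy.
[Os(py)₆]³⁺: Summing ligand charges against the +3 overall charge gives an oxidation state of +3 for osmium. Osmium is a group-8 element; Os(III) is therefore d⁵. A 5d ion has a large Δₒ and is invariably low-spin. The d⁵ configuration leaves the e_g set evenly filled (or empty) — no strong Jahn–Teller driving force.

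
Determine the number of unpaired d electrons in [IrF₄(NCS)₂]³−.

Each fluoride is −1; each isothiocyanate is −1; balancing the −3 overall charge requires Ir(III).
Iridium is a group-9 element; Ir(III) is therefore d⁶.
The spin state decides the count: a 5d ion has a large Δₒ and is invariably low-spin.
An octahedral low-spin d⁶ ion is t₂g⁶e_g⁰, giving 0 unpaired electrons.

0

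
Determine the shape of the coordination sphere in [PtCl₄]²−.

Summing ligand charges against the −2 overall charge gives an oxidation state of +2 for platinum.
Pt sits in group 10, so the d-electron count is 10 − 2 = 8.
With 4 monodentate ligands the coordination number is 4.
A 5d d⁸ ion has a large crystal-field splitting; square planar leaves the high-energy d_{x²−y²} orbital empty and maximises CFSE.

square planar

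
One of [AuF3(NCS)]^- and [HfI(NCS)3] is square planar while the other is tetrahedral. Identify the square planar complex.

For [AuF3(NCS)]^-: Summing ligand charges against the −1 overall charge gives an oxidation state of +3 for gold. Gold is a group-11 element; Au(III) is therefore d⁸. A 5d d⁸ ion has a large crystal-field splitting; square planar leaves the high-energy d_{x²−y²} orbital empty and maximises CFSE. → square planar.
For [HfI(NCS)3]: Each iodide is −1; each isothiocyanate is −1; balancing the 0 overall charge requires Hf(IV). Group 4 minus oxidation state 4 gives a d⁰ configuration. A d⁰ ion has no crystal-field stabilisation preference between square planar and tetrahedral, so four ligands adopt the sterically favoured tetrahedral geometry. → tetrahedral.

[AuF3(NCS)]^-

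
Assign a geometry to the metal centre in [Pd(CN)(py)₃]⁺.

square planar

Each cyanide is −1; pyridine is neutral; balancing the +1 overall charge requires Pd(II).
Pd sits in group 10, so the d-electron count is 10 − 2 = 8.
Coordination number: 4.
A 4d d⁸ ion has a large crystal-field splitting; square planar leaves the high-energy d_{x²−y²} orbital empty and maximises CFSE.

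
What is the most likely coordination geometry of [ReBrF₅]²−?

octahedral

Each bromide is −1; each fluoride is −1; balancing the −2 overall charge requires Re(IV).
Re sits in group 7, so the d-electron count is 7 − 4 = 3.
Coordination number: 6.
Six donors around a single metal centre give an octahedral coordination sphere.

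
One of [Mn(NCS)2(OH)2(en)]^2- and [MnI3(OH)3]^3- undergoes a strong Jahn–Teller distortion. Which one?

[Mn(NCS)2(OH)2(en)]^2-: Summing ligand charges against the −2 overall charge gives an oxidation state of +2 for manganese. Group 7 minus oxidation state 2 gives a d⁵ configuration. Hydroxide and isothiocyanate are weak-field ligands for a first-row metal, so the complex is high-spin. The d⁵ configuration leaves the e_g set evenly filled (or empty) — no strong Jahn–Teller driving force.
[MnI3(OH)3]^3-: Ligand charges: each iodide is −1; each hydroxide is −1. With an overall charge of −3 the manganese centre must be in the +3 oxidation state. Manganese is a group-7 element; Mn(III) is therefore d⁴. Hydroxide and iodide are weak-field ligands for a first-row metal, so the complex is high-spin. The t₂g³e_g¹ (high-spin) configuration has an unevenly filled e_g set; the Jahn–Teller theorem predicts a tetragonal distortion (typically axial elongation) to lift the degeneracy.

[MnI3(OH)3]^3-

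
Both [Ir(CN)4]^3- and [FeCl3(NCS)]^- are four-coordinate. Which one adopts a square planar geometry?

For [Ir(CN)4]^3-: Ligand charges: each cyanide is −1. With an overall charge of −3 the iridium centre must be in the +1 oxidation state. Iridium is a group-9 element; Ir(I) is therefore d⁸. A 5d d⁸ ion has a large crystal-field splitting; square planar leaves the high-energy d_{x²−y²} orbital empty and maximises CFSE. → square planar.
For [FeCl3(NCS)]^-: Summing ligand charges against the −1 overall charge gives an oxidation state of +3 for iron. Fe sits in group 8, so the d-electron count is 8 − 3 = 5. A high-spin d⁵ ion has zero CFSE in either geometry, so four ligands adopt the sterically favoured tetrahedral geometry. → tetrahedral.

[Ir(CN)4]^3-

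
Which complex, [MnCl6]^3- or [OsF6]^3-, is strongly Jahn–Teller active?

[MnCl6]^3-

[MnCl6]^3-: Each chloride is −1; balancing the −3 overall charge requires Mn(III). Mn sits in group 7, so the d-electron count is 7 − 3 = 4. Chloride is a weak-field ligand for a first-row metal, so the complex is high-spin. The t₂g³e_g¹ (high-spin) configuration has an unevenly filled e_g set; the Jahn–Teller theorem predicts a tetragonal distortion (typically axial elongation) to lift the degeneracy.
[OsF6]^3-: Summing ligand charges against the −3 overall charge gives an oxidation state of +3 for osmium. Osmium is a group-8 element; Os(III) is therefore d⁵. A 5d ion has a large Δₒ and is invariably low-spin. The d⁵ configuration leaves the e_g set evenly filled (or empty) — no strong Jahn–Teller driving force.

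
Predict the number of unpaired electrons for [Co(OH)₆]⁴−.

Ligand charges: each hydroxide is −1. With an overall charge of −4 the cobalt centre must be in the +2 oxidation state.
Co sits in group 9, so the d-electron count is 9 − 2 = 7.
The spin state decides the count: Hydroxide is a weak-field ligand for a first-row metal, so the complex is high-spin.
An octahedral high-spin d⁷ ion is t₂g⁵e_g², giving 3 unpaired electrons.

3 unpaired electrons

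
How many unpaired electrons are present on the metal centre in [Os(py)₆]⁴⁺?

2

Pyridine is neutral; balancing the +4 overall charge requires Os(IV).
Os sits in group 8, so the d-electron count is 8 − 4 = 4.
The spin state decides the count: a 5d ion has a large Δₒ and is invariably low-spin.
An octahedral low-spin d⁴ ion is t₂g⁴e_g⁰, giving 2 unpaired electrons.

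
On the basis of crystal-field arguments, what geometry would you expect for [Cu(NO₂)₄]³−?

Ligand charges: each nitro (N-bound nitrite) is −1. With an overall charge of −3 the copper centre must be in the +1 oxidation state.
Cu sits in group 11, so the d-electron count is 11 − 1 = 10.
Coordination number: 4.
A d¹⁰ ion has no crystal-field stabilisation preference between square planar and tetrahedral, so four ligands adopt the sterically favoured tetrahedral geometry.

tetrahedral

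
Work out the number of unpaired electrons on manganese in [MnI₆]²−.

3

Ligand charges: each iodide is −1. With an overall charge of −2 the manganese centre must be in the +4 oxidation state.
Group 7 minus oxidation state 4 gives a d³ configuration.
In an octahedral field the d³ configuration is t₂g³e_g⁰ (only one arrangement possible), giving 3 unpaired electrons.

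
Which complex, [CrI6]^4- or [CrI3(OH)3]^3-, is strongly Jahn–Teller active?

[CrI6]^4-: Ligand charges: each iodide is −1. With an overall charge of −4 the chromium centre must be in the +2 oxidation state. Group 6 minus oxidation state 2 gives a d⁴ configuration. Iodide is a weak-field ligand for a first-row metal, so the complex is high-spin. The t₂g³e_g¹ (high-spin) configuration has an unevenly filled e_g set; the Jahn–Teller theorem predicts a tetragonal distortion (typically axial elongation) to lift the degeneracy.
[CrI3(OH)3]^3-: Summing ligand charges against the −3 overall charge gives an oxidation state of +3 for chromium. Chromium is a group-6 element; Cr(III) is therefore d³. The d³ configuration leaves the e_g set evenly filled (or empty) — no strong Jahn–Teller driving force.

[CrI6]^4-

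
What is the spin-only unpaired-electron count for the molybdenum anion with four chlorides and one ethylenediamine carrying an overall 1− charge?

3

Ligand charges: each chloride is −1; ethylenediamine is neutral. With an overall charge of −1 the molybdenum centre must be in the +3 oxidation state.
Mo sits in group 6, so the d-electron count is 6 − 3 = 3.
Counting donor atoms: 4×chloride (monodentate) → 4 donors; 1×ethylenediamine (bidentate) → 2 donors. Coordination number = 6.
In an octahedral field the d³ configuration is t₂g³e_g⁰ (only one arrangement possible), giving 3 unpaired electrons.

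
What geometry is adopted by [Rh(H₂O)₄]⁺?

square planar

Summing ligand charges against the +1 overall charge gives an oxidation state of +1 for rhodium.
Rh sits in group 9, so the d-electron count is 9 − 1 = 8.
With 4 monodentate ligands the coordination number is 4.
A 4d d⁸ ion has a large crystal-field splitting; square planar leaves the high-energy d_{x²−y²} orbital empty and maximises CFSE.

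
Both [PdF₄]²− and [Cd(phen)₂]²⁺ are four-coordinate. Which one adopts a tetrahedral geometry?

For [PdF₄]²−: Ligand charges: each fluoride is −1. With an overall charge of −2 the palladium centre must be in the +2 oxidation state. Group 10 minus oxidation state 2 gives a d⁸ configuration. A 4d d⁸ ion has a large crystal-field splitting; square planar leaves the high-energy d_{x²−y²} orbital empty and maximises CFSE. → square planar.
For [Cd(phen)₂]²⁺: Ligand charges: 1,10-phenanthroline is neutral. With an overall charge of +2 the cadmium centre must be in the +2 oxidation state. Cd sits in group 12, so the d-electron count is 12 − 2 = 10. A d¹⁰ ion has no crystal-field stabilisation preference between square planar and tetrahedral, so four ligands adopt the sterically favoured tetrahedral geometry. → tetrahedral.

[Cd(phen)₂]²⁺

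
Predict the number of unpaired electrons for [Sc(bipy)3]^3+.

0 unpaired electrons

Ligand charges: 2,2′-bipyridine is neutral. With an overall charge of +3 the scandium centre must be in the +3 oxidation state.
Sc sits in group 3, so the d-electron count is 3 − 3 = 0.
Counting donor atoms: 3×2,2′-bipyridine (bidentate) → 6 donors. Coordination number = 6.
In an octahedral field the d⁰ configuration is t₂g⁰e_g⁰, giving 0 unpaired electrons.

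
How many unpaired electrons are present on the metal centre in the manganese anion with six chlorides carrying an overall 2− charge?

Each chloride is −1; balancing the −2 overall charge requires Mn(IV).
Manganese is a group-7 element; Mn(IV) is therefore d³.
In an octahedral field the d³ configuration is t₂g³e_g⁰ (only one arrangement possible), giving 3 unpaired electrons.

3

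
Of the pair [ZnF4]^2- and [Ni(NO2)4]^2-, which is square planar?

For [ZnF4]^2-: Ligand charges: each fluoride is −1. With an overall charge of −2 the zinc centre must be in the +2 oxidation state. Zinc is a group-12 element; Zn(II) is therefore d¹⁰. A d¹⁰ ion has no crystal-field stabilisation preference between square planar and tetrahedral, so four ligands adopt the sterically favoured tetrahedral geometry. → tetrahedral.
For [Ni(NO2)4]^2-: Ligand charges: each nitro (N-bound nitrite) is −1. With an overall charge of −2 the nickel centre must be in the +2 oxidation state. Group 10 minus oxidation state 2 gives a d⁸ configuration. Nitro (N-bound nitrite) is a strong-field ligand (high in the spectrochemical series). A 3d d⁸ ion with strong-field ligands gains enough CFSE to favour square planar over tetrahedral. → square planar.

[Ni(NO2)4]^2-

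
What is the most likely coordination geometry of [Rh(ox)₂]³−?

square planar

Summing ligand charges against the −3 overall charge gives an oxidation state of +1 for rhodium.
Rh sits in group 9, so the d-electron count is 9 − 1 = 8.
Counting donor atoms: 2×oxalate (bidentate) → 4 donors. Coordination number = 4.
A 4d d⁸ ion has a large crystal-field splitting; square planar leaves the high-energy d_{x²−y²} orbital empty and maximises CFSE.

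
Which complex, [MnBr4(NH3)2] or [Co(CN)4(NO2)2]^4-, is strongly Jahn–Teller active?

[MnBr4(NH3)2]: Ligand charges: each bromide is −1; ammonia is neutral. With an overall charge of 0 the manganese centre must be in the +4 oxidation state. Mn sits in group 7, so the d-electron count is 7 − 4 = 3. The d³ configuration leaves the e_g set evenly filled (or empty) — no strong Jahn–Teller driving force.
[Co(CN)4(NO2)2]^4-: Ligand charges: each cyanide is −1; each nitro (N-bound nitrite) is −1. With an overall charge of −4 the cobalt centre must be in the +2 oxidation state. Cobalt is a group-9 element; Co(II) is therefore d⁷. Cyanide and nitro (N-bound nitrite) are strong-field ligands (high in the spectrochemical series) for a first-row metal, so the complex is low-spin. The t₂g⁶e_g¹ (low-spin) configuration has an unevenly filled e_g set; the Jahn–Teller theorem predicts a tetragonal distortion (typically axial elongation) to lift the degeneracy.

[Co(CN)4(NO2)2]^4-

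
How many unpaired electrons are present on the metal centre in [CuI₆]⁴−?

1

Summing ligand charges against the −4 overall charge gives an oxidation state of +2 for copper.
Copper is a group-11 element; Cu(II) is therefore d⁹.
In an octahedral field the d⁹ configuration is t₂g⁶e_g³ (only one arrangement possible), giving 1 unpaired electron.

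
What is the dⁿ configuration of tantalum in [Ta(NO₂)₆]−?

d⁰

Each nitro (N-bound nitrite) is −1; balancing the −1 overall charge requires Ta(V).
Ta sits in group 5, so the d-electron count is 5 − 5 = 0.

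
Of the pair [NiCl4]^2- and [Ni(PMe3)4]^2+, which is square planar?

For [NiCl4]^2-: Ligand charges: each chloride is −1. With an overall charge of −2 the nickel centre must be in the +2 oxidation state. Ni sits in group 10, so the d-electron count is 10 − 2 = 8. Chloride is a weak-field ligand. With weak-field ligands the CFSE gain from square planar is small, so a 3d d⁸ ion takes the sterically preferred tetrahedral geometry. → tetrahedral.
For [Ni(PMe3)4]^2+: Summing ligand charges against the +2 overall charge gives an oxidation state of +2 for nickel. Ni sits in group 10, so the d-electron count is 10 − 2 = 8. Trimethylphosphine is a strong-field ligand (high in the spectrochemical series). A 3d d⁸ ion with strong-field ligands gains enough CFSE to favour square planar over tetrahedral. → square planar.

[Ni(PMe3)4]^2+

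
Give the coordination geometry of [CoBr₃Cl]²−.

tetrahedral

Summing ligand charges against the −2 overall charge gives an oxidation state of +2 for cobalt.
Cobalt is a group-9 element; Co(II) is therefore d⁷.
With 4 monodentate ligands the coordination number is 4.
Bromide and chloride are weak-field ligands.
For a high-spin 3d d⁷ ion with weak-field ligands the small Δₜ gives little square-planar CFSE advantage, so four ligands adopt the sterically favoured tetrahedral geometry.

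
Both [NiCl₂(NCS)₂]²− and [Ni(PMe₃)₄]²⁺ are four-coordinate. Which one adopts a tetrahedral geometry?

For [NiCl₂(NCS)₂]²−: Ligand charges: each chloride is −1; each isothiocyanate is −1. With an overall charge of −2 the nickel centre must be in the +2 oxidation state. Ni sits in group 10, so the d-electron count is 10 − 2 = 8. Chloride and isothiocyanate are weak-field ligands. With weak-field ligands the CFSE gain from square planar is small, so a 3d d⁸ ion takes the sterically preferred tetrahedral geometry. → tetrahedral.
For [Ni(PMe₃)₄]²⁺: Ligand charges: trimethylphosphine is neutral. With an overall charge of +2 the nickel centre must be in the +2 oxidation state. Nickel is a group-10 element; Ni(II) is therefore d⁸. Trimethylphosphine is a strong-field ligand (high in the spectrochemical series). A 3d d⁸ ion with strong-field ligands gains enough CFSE to favour square planar over tetrahedral. → square planar.

[NiCl₂(NCS)₂]²−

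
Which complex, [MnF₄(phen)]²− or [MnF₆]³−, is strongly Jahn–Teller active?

[MnF₆]³−

[MnF₄(phen)]²−: Ligand charges: each fluoride is −1; 1,10-phenanthroline is neutral. With an overall charge of −2 the manganese centre must be in the +2 oxidation state. Mn sits in group 7, so the d-electron count is 7 − 2 = 5. Fluoride is a weak-field ligand for a first-row metal, so the complex is high-spin. The d⁵ configuration leaves the e_g set evenly filled (or empty) — no strong Jahn–Teller driving force.
[MnF₆]³−: Ligand charges: each fluoride is −1. With an overall charge of −3 the manganese centre must be in the +3 oxidation state. Group 7 minus oxidation state 3 gives a d⁴ configuration. Fluoride is a weak-field ligand for a first-row metal, so the complex is high-spin. The t₂g³e_g¹ (high-spin) configuration has an unevenly filled e_g set; the Jahn–Teller theorem predicts a tetragonal distortion (typically axial elongation) to lift the degeneracy.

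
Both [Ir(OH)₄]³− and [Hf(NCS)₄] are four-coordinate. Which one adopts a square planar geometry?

For [Ir(OH)₄]³−: Ligand charges: each hydroxide is −1. With an overall charge of −3 the iridium centre must be in the +1 oxidation state. Ir sits in group 9, so the d-electron count is 9 − 1 = 8. A 5d d⁸ ion has a large crystal-field splitting; square planar leaves the high-energy d_{x²−y²} orbital empty and maximises CFSE. → square planar.
For [Hf(NCS)₄]: Ligand charges: each isothiocyanate is −1. With an overall charge of 0 the hafnium centre must be in the +4 oxidation state. Hf sits in group 4, so the d-electron count is 4 − 4 = 0. A d⁰ ion has no crystal-field stabilisation preference between square planar and tetrahedral, so four ligands adopt the sterically favoured tetrahedral geometry. → tetrahedral.

[Ir(OH)₄]³−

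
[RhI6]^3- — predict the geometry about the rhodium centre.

octahedral

Each iodide is −1; balancing the −3 overall charge requires Rh(III).
Group 9 minus oxidation state 3 gives a d⁶ configuration.
With 6 monodentate ligands the coordination number is 6.
Six donors around a single metal centre give an octahedral coordination sphere.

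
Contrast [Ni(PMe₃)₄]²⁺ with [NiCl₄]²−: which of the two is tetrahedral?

[NiCl₄]²−

For [Ni(PMe₃)₄]²⁺: Ligand charges: trimethylphosphine is neutral. With an overall charge of +2 the nickel centre must be in the +2 oxidation state. Ni sits in group 10, so the d-electron count is 10 − 2 = 8. Trimethylphosphine is a strong-field ligand (high in the spectrochemical series). A 3d d⁸ ion with strong-field ligands gains enough CFSE to favour square planar over tetrahedral. → square planar.
For [NiCl₄]²−: Each chloride is −1; balancing the −2 overall charge requires Ni(II). Ni sits in group 10, so the d-electron count is 10 − 2 = 8. Chloride is a weak-field ligand. With weak-field ligands the CFSE gain from square planar is small, so a 3d d⁸ ion takes the sterically preferred tetrahedral geometry. → tetrahedral.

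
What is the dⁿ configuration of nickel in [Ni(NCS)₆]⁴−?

d⁸

Summing ligand charges against the −4 overall charge gives an oxidation state of +2 for nickel.
Ni sits in group 10, so the d-electron count is 10 − 2 = 8.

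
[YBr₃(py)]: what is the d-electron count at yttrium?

d0

Ligand charges: each bromide is −1; pyridine is neutral. With an overall charge of 0 the yttrium centre must be in the +3 oxidation state.
Yttrium is a group-3 element; Y(III) is therefore d⁰.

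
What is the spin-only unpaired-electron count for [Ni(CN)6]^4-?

2

Summing ligand charges against the −4 overall charge gives an oxidation state of +2 for nickel.
Group 10 minus oxidation state 2 gives a d⁸ configuration.
In an octahedral field the d⁸ configuration is t₂g⁶e_g² (only one arrangement possible), giving 2 unpaired electrons.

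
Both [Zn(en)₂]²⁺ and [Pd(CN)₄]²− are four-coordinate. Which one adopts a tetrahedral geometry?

[Zn(en)₂]²⁺

For [Zn(en)₂]²⁺: Summing ligand charges against the +2 overall charge gives an oxidation state of +2 for zinc. Zn sits in group 12, so the d-electron count is 12 − 2 = 10. A d¹⁰ ion has no crystal-field stabilisation preference between square planar and tetrahedral, so four ligands adopt the sterically favoured tetrahedral geometry. → tetrahedral.
For [Pd(CN)₄]²−: Summing ligand charges against the −2 overall charge gives an oxidation state of +2 for palladium. Palladium is a group-10 element; Pd(II) is therefore d⁸. A 4d d⁸ ion has a large crystal-field splitting; square planar leaves the high-energy d_{x²−y²} orbital empty and maximises CFSE. → square planar.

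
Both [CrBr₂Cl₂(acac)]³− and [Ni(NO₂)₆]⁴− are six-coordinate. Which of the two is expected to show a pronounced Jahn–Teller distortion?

[CrBr₂Cl₂(acac)]³−

[CrBr₂Cl₂(acac)]³−: Summing ligand charges against the −3 overall charge gives an oxidation state of +2 for chromium. Cr sits in group 6, so the d-electron count is 6 − 2 = 4. Acetylacetonate, bromide, and chloride are weak-field ligands for a first-row metal, so the complex is high-spin. The t₂g³e_g¹ (high-spin) configuration has an unevenly filled e_g set; the Jahn–Teller theorem predicts a tetragonal distortion (typically axial elongation) to lift the degeneracy.
[Ni(NO₂)₆]⁴−: Each nitro (N-bound nitrite) is −1; balancing the −4 overall charge requires Ni(II). Group 10 minus oxidation state 2 gives a d⁸ configuration. The d⁸ configuration leaves the e_g set evenly filled (or empty) — no strong Jahn–Teller driving force.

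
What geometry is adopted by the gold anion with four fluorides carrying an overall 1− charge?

square planar

Summing ligand charges against the −1 overall charge gives an oxidation state of +3 for gold.
Gold is a group-11 element; Au(III) is therefore d⁸.
With 4 monodentate ligands the coordination number is 4.
A 5d d⁸ ion has a large crystal-field splitting; square planar leaves the high-energy d_{x²−y²} orbital empty and maximises CFSE.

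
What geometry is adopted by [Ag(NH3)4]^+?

Ammonia is neutral; balancing the +1 overall charge requires Ag(I).
Silver is a group-11 element; Ag(I) is therefore d¹⁰.
With 4 monodentate ligands the coordination number is 4.
A d¹⁰ ion has no crystal-field stabilisation preference between square planar and tetrahedral, so four ligands adopt the sterically favoured tetrahedral geometry.

tetrahedral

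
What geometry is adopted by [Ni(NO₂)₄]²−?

Each nitro (N-bound nitrite) is −1; balancing the −2 overall charge requires Ni(II).
Nickel is a group-10 element; Ni(II) is therefore d⁸.
Coordination number: 4.
Nitro (N-bound nitrite) is a strong-field ligand (high in the spectrochemical series).
A 3d d⁸ ion with strong-field ligands gains enough CFSE to favour square planar over tetrahedral.

square planar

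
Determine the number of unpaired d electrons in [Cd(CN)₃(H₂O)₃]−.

0 unpaired electrons

Ligand charges: each cyanide is −1; water is neutral. With an overall charge of −1 the cadmium centre must be in the +2 oxidation state.
Cadmium is a group-12 element; Cd(II) is therefore d¹⁰.
In an octahedral field the d¹⁰ configuration is t₂g⁶e_g⁴, giving 0 unpaired electrons.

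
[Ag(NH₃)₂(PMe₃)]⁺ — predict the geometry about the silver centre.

trigonal planar

Summing ligand charges against the +1 overall charge gives an oxidation state of +1 for silver.
Silver is a group-11 element; Ag(I) is therefore d¹⁰.
With 3 monodentate ligands the coordination number is 3.
Three ligands around a d¹⁰ centre minimise repulsion in a trigonal-planar arrangement.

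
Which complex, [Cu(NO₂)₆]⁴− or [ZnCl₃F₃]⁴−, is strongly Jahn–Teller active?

[Cu(NO₂)₆]⁴−

[Cu(NO₂)₆]⁴−: Ligand charges: each nitro (N-bound nitrite) is −1. With an overall charge of −4 the copper centre must be in the +2 oxidation state. Copper is a group-11 element; Cu(II) is therefore d⁹. The t₂g⁶e_g³ configuration has an unevenly filled e_g set; the Jahn–Teller theorem predicts a tetragonal distortion (typically axial elongation) to lift the degeneracy.
[ZnCl₃F₃]⁴−: Ligand charges: each chloride is −1; each fluoride is −1. With an overall charge of −4 the zinc centre must be in the +2 oxidation state. Zn sits in group 12, so the d-electron count is 12 − 2 = 10. The d¹⁰ configuration leaves the e_g set evenly filled (or empty) — no strong Jahn–Teller driving force.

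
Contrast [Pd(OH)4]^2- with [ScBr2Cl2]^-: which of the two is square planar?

For [Pd(OH)4]^2-: Each hydroxide is −1; balancing the −2 overall charge requires Pd(II). Palladium is a group-10 element; Pd(II) is therefore d⁸. A 4d d⁸ ion has a large crystal-field splitting; square planar leaves the high-energy d_{x²−y²} orbital empty and maximises CFSE. → square planar.
For [ScBr2Cl2]^-: Summing ligand charges against the −1 overall charge gives an oxidation state of +3 for scandium. Sc sits in group 3, so the d-electron count is 3 − 3 = 0. A d⁰ ion has no crystal-field stabilisation preference between square planar and tetrahedral, so four ligands adopt the sterically favoured tetrahedral geometry. → tetrahedral.

[Pd(OH)4]^2-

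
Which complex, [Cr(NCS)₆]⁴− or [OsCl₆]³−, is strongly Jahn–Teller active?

[Cr(NCS)₆]⁴−

[Cr(NCS)₆]⁴−: Summing ligand charges against the −4 overall charge gives an oxidation state of +2 for chromium. Cr sits in group 6, so the d-electron count is 6 − 2 = 4. Isothiocyanate is a weak-field ligand for a first-row metal, so the complex is high-spin. The t₂g³e_g¹ (high-spin) configuration has an unevenly filled e_g set; the Jahn–Teller theorem predicts a tetragonal distortion (typically axial elongation) to lift the degeneracy.
[OsCl₆]³−: Ligand charges: each chloride is −1. With an overall charge of −3 the osmium centre must be in the +3 oxidation state. Osmium is a group-8 element; Os(III) is therefore d⁵. A 5d ion has a large Δₒ and is invariably low-spin. The d⁵ configuration leaves the e_g set evenly filled (or empty) — no strong Jahn–Teller driving force.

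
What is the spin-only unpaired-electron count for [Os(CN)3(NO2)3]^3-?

Each cyanide is −1; each nitro (N-bound nitrite) is −1; balancing the −3 overall charge requires Os(III).
Group 8 minus oxidation state 3 gives a d⁵ configuration.
The spin state decides the count: a 5d ion has a large Δₒ and is invariably low-spin.
An octahedral low-spin d⁵ ion is t₂g⁵e_g⁰, giving 1 unpaired electron.

1 unpaired electron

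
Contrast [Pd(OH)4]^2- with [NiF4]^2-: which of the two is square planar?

[Pd(OH)4]^2-

For [Pd(OH)4]^2-: Ligand charges: each hydroxide is −1. With an overall charge of −2 the palladium centre must be in the +2 oxidation state. Pd sits in group 10, so the d-electron count is 10 − 2 = 8. A 4d d⁸ ion has a large crystal-field splitting; square planar leaves the high-energy d_{x²−y²} orbital empty and maximises CFSE. → square planar.
For [NiF4]^2-: Each fluoride is −1; balancing the −2 overall charge requires Ni(II). Nickel is a group-10 element; Ni(II) is therefore d⁸. Fluoride is a weak-field ligand. With weak-field ligands the CFSE gain from square planar is small, so a 3d d⁸ ion takes the sterically preferred tetrahedral geometry. → tetrahedral.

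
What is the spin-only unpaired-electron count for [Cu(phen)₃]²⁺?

1,10-phenanthroline is neutral; balancing the +2 overall charge requires Cu(II).
Cu sits in group 11, so the d-electron count is 11 − 2 = 9.
Counting donor atoms: 3×1,10-phenanthroline (bidentate) → 6 donors. Coordination number = 6.
In an octahedral field the d⁹ configuration is t₂g⁶e_g³ (only one arrangement possible), giving 1 unpaired electron.

1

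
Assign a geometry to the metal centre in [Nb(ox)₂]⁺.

Ligand charges: each oxalate is −2. With an overall charge of +1 the niobium centre must be in the +5 oxidation state.
Niobium is a group-5 element; Nb(V) is therefore d⁰.
Counting donor atoms: 2×oxalate (bidentate) → 4 donors. Coordination number = 4.
A d⁰ ion has no crystal-field stabilisation preference between square planar and tetrahedral, so four ligands adopt the sterically favoured tetrahedral geometry.

tetrahedral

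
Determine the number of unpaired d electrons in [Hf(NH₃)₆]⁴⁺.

0

Ligand charges: ammonia is neutral. With an overall charge of +4 the hafnium centre must be in the +4 oxidation state.
Group 4 minus oxidation state 4 gives a d⁰ configuration.
In an octahedral field the d⁰ configuration is t₂g⁰e_g⁰, giving 0 unpaired electrons.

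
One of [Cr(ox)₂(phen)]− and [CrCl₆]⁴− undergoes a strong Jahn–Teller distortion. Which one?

[Cr(ox)₂(phen)]−: Each oxalate is −2; 1,10-phenanthroline is neutral; balancing the −1 overall charge requires Cr(III). Group 6 minus oxidation state 3 gives a d³ configuration. The d³ configuration leaves the e_g set evenly filled (or empty) — no strong Jahn–Teller driving force.
[CrCl₆]⁴−: Summing ligand charges against the −4 overall charge gives an oxidation state of +2 for chromium. Group 6 minus oxidation state 2 gives a d⁴ configuration. Chloride is a weak-field ligand for a first-row metal, so the complex is high-spin. The t₂g³e_g¹ (high-spin) configuration has an unevenly filled e_g set; the Jahn–Teller theorem predicts a tetragonal distortion (typically axial elongation) to lift the degeneracy.

[CrCl₆]⁴−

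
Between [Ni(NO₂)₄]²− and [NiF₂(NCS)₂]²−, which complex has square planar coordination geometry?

[Ni(NO₂)₄]²−

For [Ni(NO₂)₄]²−: Each nitro (N-bound nitrite) is −1; balancing the −2 overall charge requires Ni(II). Ni sits in group 10, so the d-electron count is 10 − 2 = 8. Nitro (N-bound nitrite) is a strong-field ligand (high in the spectrochemical series). A 3d d⁸ ion with strong-field ligands gains enough CFSE to favour square planar over tetrahedral. → square planar.
For [NiF₂(NCS)₂]²−: Summing ligand charges against the −2 overall charge gives an oxidation state of +2 for nickel. Ni sits in group 10, so the d-electron count is 10 − 2 = 8. Fluoride and isothiocyanate are weak-field ligands. With weak-field ligands the CFSE gain from square planar is small, so a 3d d⁸ ion takes the sterically preferred tetrahedral geometry. → tetrahedral.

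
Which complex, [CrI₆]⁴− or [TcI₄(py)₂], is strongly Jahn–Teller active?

[CrI₆]⁴−

[CrI₆]⁴−: Summing ligand charges against the −4 overall charge gives an oxidation state of +2 for chromium. Chromium is a group-6 element; Cr(II) is therefore d⁴. Iodide is a weak-field ligand for a first-row metal, so the complex is high-spin. The t₂g³e_g¹ (high-spin) configuration has an unevenly filled e_g set; the Jahn–Teller theorem predicts a tetragonal distortion (typically axial elongation) to lift the degeneracy.
[TcI₄(py)₂]: Ligand charges: each iodide is −1; pyridine is neutral. With an overall charge of 0 the technetium centre must be in the +4 oxidation state. Tc sits in group 7, so the d-electron count is 7 − 4 = 3. The d³ configuration leaves the e_g set evenly filled (or empty) — no strong Jahn–Teller driving force.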